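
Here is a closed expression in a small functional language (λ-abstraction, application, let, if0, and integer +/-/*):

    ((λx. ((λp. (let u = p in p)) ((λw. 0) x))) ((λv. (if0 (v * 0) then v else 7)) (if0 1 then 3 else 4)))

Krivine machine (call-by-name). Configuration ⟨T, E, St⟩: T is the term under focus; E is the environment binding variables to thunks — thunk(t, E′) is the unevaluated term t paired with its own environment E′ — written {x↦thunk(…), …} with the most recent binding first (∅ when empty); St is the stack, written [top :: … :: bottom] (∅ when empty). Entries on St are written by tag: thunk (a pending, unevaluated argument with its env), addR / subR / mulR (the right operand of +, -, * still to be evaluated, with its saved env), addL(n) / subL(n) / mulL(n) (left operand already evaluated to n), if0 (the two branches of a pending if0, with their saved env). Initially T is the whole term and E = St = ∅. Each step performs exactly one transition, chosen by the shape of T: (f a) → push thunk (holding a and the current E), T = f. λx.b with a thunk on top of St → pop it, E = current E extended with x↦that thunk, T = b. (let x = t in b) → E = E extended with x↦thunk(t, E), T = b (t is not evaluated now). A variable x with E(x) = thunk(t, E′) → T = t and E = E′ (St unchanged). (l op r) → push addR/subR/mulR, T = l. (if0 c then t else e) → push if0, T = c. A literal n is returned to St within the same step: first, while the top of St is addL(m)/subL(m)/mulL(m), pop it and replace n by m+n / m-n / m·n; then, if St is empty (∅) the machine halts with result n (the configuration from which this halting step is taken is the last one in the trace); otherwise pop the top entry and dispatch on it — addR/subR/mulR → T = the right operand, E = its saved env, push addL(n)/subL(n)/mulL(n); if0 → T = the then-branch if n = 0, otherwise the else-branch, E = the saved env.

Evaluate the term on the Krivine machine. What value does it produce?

Answer: 0

Execution trace:
step 0: ⟨T=((λx. ((λp. (let u = p in p)) ((λw. 0) x))) ((λv. (if0 (v * 0) then v else 7)) (if0 1 then 3 else 4))); E=∅; St=∅⟩
step 1: ⟨T=(λx. ((λp. (let u = p in p)) ((λw. 0) x))); E=∅; St=[thunk]⟩
step 2: ⟨T=((λp. (let u = p in p)) ((λw. 0) x)); E={x↦thunk(((λv. (if0 (v * 0) then v else 7)) (if0 1 then 3 else 4)), ∅)}; St=∅⟩
step 3: ⟨T=(λp. (let u = p in p)); E={x↦thunk(((λv. (if0 (v * 0) then v else 7)) (if0 1 then 3 else 4)), ∅)}; St=[thunk]⟩
step 4: ⟨T=(let u = p in p); E={p↦thunk(((λw. 0) x), {x↦thunk(((λv. (if0 (v * 0) then v else 7)) (if0 1 then 3 else 4)), ∅)}), x↦thunk(((λv. (if0 (v * 0) then v else 7)) (if0 1 then 3 else 4)), ∅)}; St=∅⟩
step 5: ⟨T=p; E={u↦thunk(p, {p↦thunk(((λw. 0) x), {x↦thunk(((λv. (if0 (v * 0) then v else 7)) (if0 1 then 3 else 4)), ∅)}), x↦thunk(((λv. (if0 (v * 0) then v else 7)) (if0 1 then 3 else 4)), ∅)}), p↦thunk(((λw. 0) x), {x↦thunk(((λv. (if0 (v * 0) then v else 7)) (if0 1 then 3 else 4)), ∅)}), x↦thunk(((λv. (if0 (v * 0) then v else 7)) (if0 1 then 3 else 4)), ∅)}; St=∅⟩
step 6: ⟨T=((λw. 0) x); E={x↦thunk(((λv. (if0 (v * 0) then v else 7)) (if0 1 then 3 else 4)), ∅)}; St=∅⟩
step 7: ⟨T=(λw. 0); E={x↦thunk(((λv. (if0 (v * 0) then v else 7)) (if0 1 then 3 else 4)), ∅)}; St=[thunk]⟩
step 8: ⟨T=0; E={w↦thunk(x, {x↦thunk(((λv. (if0 (v * 0) then v else 7)) (if0 1 then 3 else 4)), ∅)}), x↦thunk(((λv. (if0 (v * 0) then v else 7)) (if0 1 then 3 else 4)), ∅)}; St=∅⟩
→ final value 0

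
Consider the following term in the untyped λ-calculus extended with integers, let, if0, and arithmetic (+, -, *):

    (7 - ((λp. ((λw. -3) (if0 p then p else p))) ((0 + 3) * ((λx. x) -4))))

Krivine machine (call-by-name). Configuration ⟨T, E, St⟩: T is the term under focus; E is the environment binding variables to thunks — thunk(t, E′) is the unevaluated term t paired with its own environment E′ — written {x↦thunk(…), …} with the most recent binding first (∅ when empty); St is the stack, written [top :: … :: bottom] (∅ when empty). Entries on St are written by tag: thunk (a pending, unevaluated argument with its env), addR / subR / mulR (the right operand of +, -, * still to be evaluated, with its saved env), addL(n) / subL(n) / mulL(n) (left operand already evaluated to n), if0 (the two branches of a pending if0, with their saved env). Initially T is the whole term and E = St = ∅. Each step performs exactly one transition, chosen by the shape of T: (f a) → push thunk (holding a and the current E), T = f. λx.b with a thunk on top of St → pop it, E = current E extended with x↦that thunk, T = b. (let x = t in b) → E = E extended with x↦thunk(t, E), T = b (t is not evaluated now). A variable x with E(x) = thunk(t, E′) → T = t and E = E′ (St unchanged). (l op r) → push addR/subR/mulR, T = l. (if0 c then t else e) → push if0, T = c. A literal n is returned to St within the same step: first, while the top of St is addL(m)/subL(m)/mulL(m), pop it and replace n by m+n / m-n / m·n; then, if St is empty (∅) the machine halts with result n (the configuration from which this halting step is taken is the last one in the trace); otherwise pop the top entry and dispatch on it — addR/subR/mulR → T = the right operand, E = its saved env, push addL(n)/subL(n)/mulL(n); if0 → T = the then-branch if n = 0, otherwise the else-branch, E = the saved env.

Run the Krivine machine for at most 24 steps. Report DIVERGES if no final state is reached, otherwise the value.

Answer: 10

Machine steps:
[0] <T=(7 - ((λp. ((λw. -3) (if0 p then p else p))) ((0 + 3) * ((λx. x) -4)))), E=∅, St=∅>
[1] <T=7, E=∅, St=[subR]>
[2] <T=((λp. ((λw. -3) (if0 p then p else p))) ((0 + 3) * ((λx. x) -4))), E=∅, St=[subL(7)]>
[3] <T=(λp. ((λw. -3) (if0 p then p else p))), E=∅, St=[thunk :: subL(7)]>
[4] <T=((λw. -3) (if0 p then p else p)), E={p↦thunk(((0 + 3) * ((λx. x) -4)), ∅)}, St=[subL(7)]>
[5] <T=(λw. -3), E={p↦thunk(((0 + 3) * ((λx. x) -4)), ∅)}, St=[thunk :: subL(7)]>
[6] <T=-3, E={w↦thunk((if0 p then p else p), {p↦thunk(((0 + 3) * ((λx. x) -4)), ∅)}), p↦thunk(((0 + 3) * ((λx. x) -4)), ∅)}, St=[subL(7)]>
→ final value 10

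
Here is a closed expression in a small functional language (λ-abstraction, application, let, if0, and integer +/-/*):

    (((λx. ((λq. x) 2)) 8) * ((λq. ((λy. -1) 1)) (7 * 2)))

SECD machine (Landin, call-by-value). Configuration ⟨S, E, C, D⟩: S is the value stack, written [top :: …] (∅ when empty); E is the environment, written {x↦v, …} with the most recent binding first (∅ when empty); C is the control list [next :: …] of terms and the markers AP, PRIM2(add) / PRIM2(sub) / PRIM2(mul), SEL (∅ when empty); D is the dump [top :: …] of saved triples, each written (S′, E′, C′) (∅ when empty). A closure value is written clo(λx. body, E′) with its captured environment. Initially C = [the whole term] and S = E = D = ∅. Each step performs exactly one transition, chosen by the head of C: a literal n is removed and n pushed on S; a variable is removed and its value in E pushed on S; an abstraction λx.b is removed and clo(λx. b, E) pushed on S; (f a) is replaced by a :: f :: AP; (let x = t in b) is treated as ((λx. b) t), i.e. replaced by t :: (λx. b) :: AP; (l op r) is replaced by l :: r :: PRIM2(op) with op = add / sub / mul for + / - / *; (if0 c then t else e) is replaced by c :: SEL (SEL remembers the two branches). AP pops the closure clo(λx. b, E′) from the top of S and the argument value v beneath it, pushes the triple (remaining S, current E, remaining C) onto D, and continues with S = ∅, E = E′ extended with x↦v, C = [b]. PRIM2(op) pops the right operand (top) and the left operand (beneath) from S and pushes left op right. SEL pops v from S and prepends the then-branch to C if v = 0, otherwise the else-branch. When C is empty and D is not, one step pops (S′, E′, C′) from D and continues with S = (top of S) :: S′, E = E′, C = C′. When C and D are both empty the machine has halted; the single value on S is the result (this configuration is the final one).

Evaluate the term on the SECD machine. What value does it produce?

Answer: -8

Execution trace:
[0] <S=∅, E=∅, C=[(((λx. ((λq. x) 2)) 8) * ((λq. ((λy. -1) 1)) (7 * 2)))], D=∅>
[1] <S=∅, E=∅, C=[((λx. ((λq. x) 2)) 8) :: ((λq. ((λy. -1) 1)) (7 * 2)) :: PRIM2(mul)], D=∅>
[2] <S=∅, E=∅, C=[8 :: (λx. ((λq. x) 2)) :: AP :: ((λq. ((λy. -1) 1)) (7 * 2)) :: PRIM2(mul)], D=∅>
[3] <S=[8], E=∅, C=[(λx. ((λq. x) 2)) :: AP :: ((λq. ((λy. -1) 1)) (7 * 2)) :: PRIM2(mul)], D=∅>
[4] <S=[clo(λx. ((λq. x) 2), ∅) :: 8], E=∅, C=[AP :: ((λq. ((λy. -1) 1)) (7 * 2)) :: PRIM2(mul)], D=∅>
[5] <S=∅, E={x↦8}, C=[((λq. x) 2)], D=[(∅, ∅, [((λq. ((λy. -1) 1)) (7 * 2)) :: PRIM2(mul)])]>
[6] <S=∅, E={x↦8}, C=[2 :: (λq. x) :: AP], D=[(∅, ∅, [((λq. ((λy. -1) 1)) (7 * 2)) :: PRIM2(mul)])]>
[7] <S=[2], E={x↦8}, C=[(λq. x) :: AP], D=[(∅, ∅, [((λq. ((λy. -1) 1)) (7 * 2)) :: PRIM2(mul)])]>
[8] <S=[clo(λq. x, {x↦8}) :: 2], E={x↦8}, C=[AP], D=[(∅, ∅, [((λq. ((λy. -1) 1)) (7 * 2)) :: PRIM2(mul)])]>
[9] <S=∅, E={q↦2, x↦8}, C=[x], D=[(∅, {x↦8}, ∅) :: (∅, ∅, [((λq. ((λy. -1) 1)) (7 * 2)) :: PRIM2(mul)])]>
[10] <S=[8], E={q↦2, x↦8}, C=∅, D=[(∅, {x↦8}, ∅) :: (∅, ∅, [((λq. ((λy. -1) 1)) (7 * 2)) :: PRIM2(mul)])]>
[11] <S=[8], E={x↦8}, C=∅, D=[(∅, ∅, [((λq. ((λy. -1) 1)) (7 * 2)) :: PRIM2(mul)])]>
[12] <S=[8], E=∅, C=[((λq. ((λy. -1) 1)) (7 * 2)) :: PRIM2(mul)], D=∅>
[13] <S=[8], E=∅, C=[(7 * 2) :: (λq. ((λy. -1) 1)) :: AP :: PRIM2(mul)], D=∅>
[14] <S=[8], E=∅, C=[7 :: 2 :: PRIM2(mul) :: (λq. ((λy. -1) 1)) :: AP :: PRIM2(mul)], D=∅>
[15] <S=[7 :: 8], E=∅, C=[2 :: PRIM2(mul) :: (λq. ((λy. -1) 1)) :: AP :: PRIM2(mul)], D=∅>
[16] <S=[2 :: 7 :: 8], E=∅, C=[PRIM2(mul) :: (λq. ((λy. -1) 1)) :: AP :: PRIM2(mul)], D=∅>
[17] <S=[14 :: 8], E=∅, C=[(λq. ((λy. -1) 1)) :: AP :: PRIM2(mul)], D=∅>
[18] <S=[clo(λq. ((λy. -1) 1), ∅) :: 14 :: 8], E=∅, C=[AP :: PRIM2(mul)], D=∅>
[19] <S=∅, E={q↦14}, C=[((λy. -1) 1)], D=[([8], ∅, [PRIM2(mul)])]>
[20] <S=∅, E={q↦14}, C=[1 :: (λy. -1) :: AP], D=[([8], ∅, [PRIM2(mul)])]>
[21] <S=[1], E={q↦14}, C=[(λy. -1) :: AP], D=[([8], ∅, [PRIM2(mul)])]>
[22] <S=[clo(λy. -1, {q↦14}) :: 1], E={q↦14}, C=[AP], D=[([8], ∅, [PRIM2(mul)])]>
[23] <S=∅, E={y↦1, q↦14}, C=[-1], D=[(∅, {q↦14}, ∅) :: ([8], ∅, [PRIM2(mul)])]>
[24] <S=[-1], E={y↦1, q↦14}, C=∅, D=[(∅, {q↦14}, ∅) :: ([8], ∅, [PRIM2(mul)])]>
[25] <S=[-1], E={q↦14}, C=∅, D=[([8], ∅, [PRIM2(mul)])]>
[26] <S=[-1 :: 8], E=∅, C=[PRIM2(mul)], D=∅>
[27] <S=[-8], E=∅, C=∅, D=∅>
→ final value -8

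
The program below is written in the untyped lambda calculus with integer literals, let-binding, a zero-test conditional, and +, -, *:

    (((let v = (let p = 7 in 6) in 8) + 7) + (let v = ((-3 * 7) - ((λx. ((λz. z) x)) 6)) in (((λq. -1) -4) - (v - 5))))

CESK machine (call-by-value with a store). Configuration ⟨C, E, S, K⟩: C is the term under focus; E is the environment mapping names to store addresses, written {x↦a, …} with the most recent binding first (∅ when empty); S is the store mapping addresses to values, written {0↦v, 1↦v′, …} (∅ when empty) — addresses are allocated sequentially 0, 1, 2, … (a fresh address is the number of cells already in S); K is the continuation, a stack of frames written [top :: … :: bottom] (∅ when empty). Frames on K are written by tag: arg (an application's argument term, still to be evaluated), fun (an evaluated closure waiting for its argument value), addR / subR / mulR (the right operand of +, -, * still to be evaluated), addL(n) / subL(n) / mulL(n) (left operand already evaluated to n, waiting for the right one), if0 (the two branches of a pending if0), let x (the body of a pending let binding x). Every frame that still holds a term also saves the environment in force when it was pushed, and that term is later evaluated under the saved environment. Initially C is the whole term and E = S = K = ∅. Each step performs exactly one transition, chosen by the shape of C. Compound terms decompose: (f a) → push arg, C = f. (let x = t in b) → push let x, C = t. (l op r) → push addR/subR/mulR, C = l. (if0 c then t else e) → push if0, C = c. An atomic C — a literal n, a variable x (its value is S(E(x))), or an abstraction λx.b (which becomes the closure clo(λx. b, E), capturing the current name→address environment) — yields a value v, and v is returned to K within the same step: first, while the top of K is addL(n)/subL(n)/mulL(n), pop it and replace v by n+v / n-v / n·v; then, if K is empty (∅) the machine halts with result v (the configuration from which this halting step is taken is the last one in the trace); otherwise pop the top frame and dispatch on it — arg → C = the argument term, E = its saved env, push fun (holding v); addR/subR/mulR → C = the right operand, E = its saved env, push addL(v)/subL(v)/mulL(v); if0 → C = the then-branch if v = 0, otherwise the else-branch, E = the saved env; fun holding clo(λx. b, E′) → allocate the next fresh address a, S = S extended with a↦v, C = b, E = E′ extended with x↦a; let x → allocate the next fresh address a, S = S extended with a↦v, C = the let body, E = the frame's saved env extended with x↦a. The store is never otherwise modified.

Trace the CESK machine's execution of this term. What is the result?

[0] <C=(((let v = (let p = 7 in 6) in 8) + 7) + (let v = ((-3 * 7) - ((λx. ((λz. z) x)) 6)) in (((λq. -1) -4) - (v - 5)))), E=∅, S=∅, K=∅>
[1] <C=((let v = (let p = 7 in 6) in 8) + 7), E=∅, S=∅, K=[addR]>
[2] <C=(let v = (let p = 7 in 6) in 8), E=∅, S=∅, K=[addR :: addR]>
[3] <C=(let p = 7 in 6), E=∅, S=∅, K=[let v :: addR :: addR]>
[4] <C=7, E=∅, S=∅, K=[let p :: let v :: addR :: addR]>
[5] <C=6, E={p↦0}, S={0↦7}, K=[let v :: addR :: addR]>
[6] <C=8, E={v↦1}, S={0↦7, 1↦6}, K=[addR :: addR]>
[7] <C=7, E=∅, S={0↦7, 1↦6}, K=[addL(8) :: addR]>
[8] <C=(let v = ((-3 * 7) - ((λx. ((λz. z) x)) 6)) in (((λq. -1) -4) - (v - 5))), E=∅, S={0↦7, 1↦6}, K=[addL(15)]>
[9] <C=((-3 * 7) - ((λx. ((λz. z) x)) 6)), E=∅, S={0↦7, 1↦6}, K=[let v :: addL(15)]>
[10] <C=(-3 * 7), E=∅, S={0↦7, 1↦6}, K=[subR :: let v :: addL(15)]>
[11] <C=-3, E=∅, S={0↦7, 1↦6}, K=[mulR :: subR :: let v :: addL(15)]>
[12] <C=7, E=∅, S={0↦7, 1↦6}, K=[mulL(-3) :: subR :: let v :: addL(15)]>
[13] <C=((λx. ((λz. z) x)) 6), E=∅, S={0↦7, 1↦6}, K=[subL(-21) :: let v :: addL(15)]>
[14] <C=(λx. ((λz. z) x)), E=∅, S={0↦7, 1↦6}, K=[arg :: subL(-21) :: let v :: addL(15)]>
[15] <C=6, E=∅, S={0↦7, 1↦6}, K=[fun :: subL(-21) :: let v :: addL(15)]>
[16] <C=((λz. z) x), E={x↦2}, S={0↦7, 1↦6, 2↦6}, K=[subL(-21) :: let v :: addL(15)]>
[17] <C=(λz. z), E={x↦2}, S={0↦7, 1↦6, 2↦6}, K=[arg :: subL(-21) :: let v :: addL(15)]>
[18] <C=x, E={x↦2}, S={0↦7, 1↦6, 2↦6}, K=[fun :: subL(-21) :: let v :: addL(15)]>
[19] <C=z, E={z↦3, x↦2}, S={0↦7, 1↦6, 2↦6, 3↦6}, K=[subL(-21) :: let v :: addL(15)]>
[20] <C=(((λq. -1) -4) - (v - 5)), E={v↦4}, S={0↦7, 1↦6, 2↦6, 3↦6, 4↦-27}, K=[addL(15)]>
[21] <C=((λq. -1) -4), E={v↦4}, S={0↦7, 1↦6, 2↦6, 3↦6, 4↦-27}, K=[subR :: addL(15)]>
[22] <C=(λq. -1), E={v↦4}, S={0↦7, 1↦6, 2↦6, 3↦6, 4↦-27}, K=[arg :: subR :: addL(15)]>
[23] <C=-4, E={v↦4}, S={0↦7, 1↦6, 2↦6, 3↦6, 4↦-27}, K=[fun :: subR :: addL(15)]>
[24] <C=-1, E={q↦5, v↦4}, S={0↦7, 1↦6, 2↦6, 3↦6, 4↦-27, 5↦-4}, K=[subR :: addL(15)]>
[25] <C=(v - 5), E={v↦4}, S={0↦7, 1↦6, 2↦6, 3↦6, 4↦-27, 5↦-4}, K=[subL(-1) :: addL(15)]>
[26] <C=v, E={v↦4}, S={0↦7, 1↦6, 2↦6, 3↦6, 4↦-27, 5↦-4}, K=[subR :: subL(-1) :: addL(15)]>
[27] <C=5, E={v↦4}, S={0↦7, 1↦6, 2↦6, 3↦6, 4↦-27, 5↦-4}, K=[subL(-27) :: subL(-1) :: addL(15)]>
→ final value 46

Answer: 46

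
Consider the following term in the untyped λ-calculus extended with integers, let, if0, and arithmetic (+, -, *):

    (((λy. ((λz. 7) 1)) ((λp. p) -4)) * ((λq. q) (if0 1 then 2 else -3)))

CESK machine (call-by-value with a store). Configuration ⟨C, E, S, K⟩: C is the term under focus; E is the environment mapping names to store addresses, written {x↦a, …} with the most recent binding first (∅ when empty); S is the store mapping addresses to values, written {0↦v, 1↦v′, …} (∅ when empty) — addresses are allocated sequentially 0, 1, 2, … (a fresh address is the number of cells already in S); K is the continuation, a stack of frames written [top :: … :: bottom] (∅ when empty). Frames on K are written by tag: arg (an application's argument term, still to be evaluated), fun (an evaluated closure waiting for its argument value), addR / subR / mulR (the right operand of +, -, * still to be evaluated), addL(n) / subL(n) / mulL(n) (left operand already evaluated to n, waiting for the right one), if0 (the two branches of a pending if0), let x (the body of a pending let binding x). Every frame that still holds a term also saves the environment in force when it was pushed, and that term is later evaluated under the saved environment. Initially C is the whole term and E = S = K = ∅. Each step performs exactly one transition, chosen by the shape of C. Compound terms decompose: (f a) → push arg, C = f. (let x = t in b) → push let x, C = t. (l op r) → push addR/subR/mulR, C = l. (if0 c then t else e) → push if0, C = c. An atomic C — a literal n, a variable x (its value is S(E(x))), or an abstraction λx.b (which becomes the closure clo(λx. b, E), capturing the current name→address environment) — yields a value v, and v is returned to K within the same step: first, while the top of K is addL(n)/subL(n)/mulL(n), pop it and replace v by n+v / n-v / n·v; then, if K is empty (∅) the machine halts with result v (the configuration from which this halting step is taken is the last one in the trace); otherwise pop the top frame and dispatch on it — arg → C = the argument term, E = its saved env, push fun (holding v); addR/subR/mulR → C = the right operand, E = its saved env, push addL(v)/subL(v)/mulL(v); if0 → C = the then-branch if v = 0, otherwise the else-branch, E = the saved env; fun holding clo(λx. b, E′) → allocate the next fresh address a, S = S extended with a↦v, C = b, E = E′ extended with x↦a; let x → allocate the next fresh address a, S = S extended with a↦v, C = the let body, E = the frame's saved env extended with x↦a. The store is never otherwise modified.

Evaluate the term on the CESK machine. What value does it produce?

[0] [C=(((λy. ((λz. 7) 1)) ((λp. p) -4)) * ((λq. q) (if0 1 then 2 else -3))) | E=∅ | S=∅ | K=∅]
[1] [C=((λy. ((λz. 7) 1)) ((λp. p) -4)) | E=∅ | S=∅ | K=[mulR]]
[2] [C=(λy. ((λz. 7) 1)) | E=∅ | S=∅ | K=[arg :: mulR]]
[3] [C=((λp. p) -4) | E=∅ | S=∅ | K=[fun :: mulR]]
[4] [C=(λp. p) | E=∅ | S=∅ | K=[arg :: fun :: mulR]]
[5] [C=-4 | E=∅ | S=∅ | K=[fun :: fun :: mulR]]
[6] [C=p | E={p↦0} | S={0↦-4} | K=[fun :: mulR]]
[7] [C=((λz. 7) 1) | E={y↦1} | S={0↦-4, 1↦-4} | K=[mulR]]
[8] [C=(λz. 7) | E={y↦1} | S={0↦-4, 1↦-4} | K=[arg :: mulR]]
[9] [C=1 | E={y↦1} | S={0↦-4, 1↦-4} | K=[fun :: mulR]]
[10] [C=7 | E={z↦2, y↦1} | S={0↦-4, 1↦-4, 2↦1} | K=[mulR]]
[11] [C=((λq. q) (if0 1 then 2 else -3)) | E=∅ | S={0↦-4, 1↦-4, 2↦1} | K=[mulL(7)]]
[12] [C=(λq. q) | E=∅ | S={0↦-4, 1↦-4, 2↦1} | K=[arg :: mulL(7)]]
[13] [C=(if0 1 then 2 else -3) | E=∅ | S={0↦-4, 1↦-4, 2↦1} | K=[fun :: mulL(7)]]
[14] [C=1 | E=∅ | S={0↦-4, 1↦-4, 2↦1} | K=[if0 :: fun :: mulL(7)]]
[15] [C=-3 | E=∅ | S={0↦-4, 1↦-4, 2↦1} | K=[fun :: mulL(7)]]
[16] [C=q | E={q↦3} | S={0↦-4, 1↦-4, 2↦1, 3↦-3} | K=[mulL(7)]]
→ final value -21

Answer: -21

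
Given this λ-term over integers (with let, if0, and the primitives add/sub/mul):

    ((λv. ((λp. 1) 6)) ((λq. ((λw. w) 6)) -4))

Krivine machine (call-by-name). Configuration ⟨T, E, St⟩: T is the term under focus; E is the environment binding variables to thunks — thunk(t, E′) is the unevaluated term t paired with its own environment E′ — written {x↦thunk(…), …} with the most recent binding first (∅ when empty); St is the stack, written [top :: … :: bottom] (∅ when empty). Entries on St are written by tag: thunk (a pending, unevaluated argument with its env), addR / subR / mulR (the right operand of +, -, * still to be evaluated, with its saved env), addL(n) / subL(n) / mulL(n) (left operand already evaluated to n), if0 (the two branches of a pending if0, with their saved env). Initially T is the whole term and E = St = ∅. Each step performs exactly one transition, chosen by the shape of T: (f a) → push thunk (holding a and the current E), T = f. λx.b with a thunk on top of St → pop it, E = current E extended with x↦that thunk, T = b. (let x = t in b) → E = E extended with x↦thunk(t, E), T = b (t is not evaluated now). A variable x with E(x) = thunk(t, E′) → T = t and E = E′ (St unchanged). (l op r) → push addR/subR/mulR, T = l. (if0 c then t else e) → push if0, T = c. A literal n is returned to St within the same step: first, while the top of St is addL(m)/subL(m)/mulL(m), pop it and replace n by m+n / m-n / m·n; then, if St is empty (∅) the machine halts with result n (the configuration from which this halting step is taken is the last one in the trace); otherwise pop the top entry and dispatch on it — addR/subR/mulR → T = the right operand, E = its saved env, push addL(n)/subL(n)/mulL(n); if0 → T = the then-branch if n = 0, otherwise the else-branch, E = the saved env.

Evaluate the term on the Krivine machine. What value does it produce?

step 0: [T=((λv. ((λp. 1) 6)) ((λq. ((λw. w) 6)) -4)) | E=∅ | St=∅]
step 1: [T=(λv. ((λp. 1) 6)) | E=∅ | St=[thunk]]
step 2: [T=((λp. 1) 6) | E={v↦thunk(((λq. ((λw. w) 6)) -4), ∅)} | St=∅]
step 3: [T=(λp. 1) | E={v↦thunk(((λq. ((λw. w) 6)) -4), ∅)} | St=[thunk]]
step 4: [T=1 | E={p↦thunk(6, {v↦thunk(((λq. ((λw. w) 6)) -4), ∅)}), v↦thunk(((λq. ((λw. w) 6)) -4), ∅)} | St=∅]
→ final value 1

Answer: 1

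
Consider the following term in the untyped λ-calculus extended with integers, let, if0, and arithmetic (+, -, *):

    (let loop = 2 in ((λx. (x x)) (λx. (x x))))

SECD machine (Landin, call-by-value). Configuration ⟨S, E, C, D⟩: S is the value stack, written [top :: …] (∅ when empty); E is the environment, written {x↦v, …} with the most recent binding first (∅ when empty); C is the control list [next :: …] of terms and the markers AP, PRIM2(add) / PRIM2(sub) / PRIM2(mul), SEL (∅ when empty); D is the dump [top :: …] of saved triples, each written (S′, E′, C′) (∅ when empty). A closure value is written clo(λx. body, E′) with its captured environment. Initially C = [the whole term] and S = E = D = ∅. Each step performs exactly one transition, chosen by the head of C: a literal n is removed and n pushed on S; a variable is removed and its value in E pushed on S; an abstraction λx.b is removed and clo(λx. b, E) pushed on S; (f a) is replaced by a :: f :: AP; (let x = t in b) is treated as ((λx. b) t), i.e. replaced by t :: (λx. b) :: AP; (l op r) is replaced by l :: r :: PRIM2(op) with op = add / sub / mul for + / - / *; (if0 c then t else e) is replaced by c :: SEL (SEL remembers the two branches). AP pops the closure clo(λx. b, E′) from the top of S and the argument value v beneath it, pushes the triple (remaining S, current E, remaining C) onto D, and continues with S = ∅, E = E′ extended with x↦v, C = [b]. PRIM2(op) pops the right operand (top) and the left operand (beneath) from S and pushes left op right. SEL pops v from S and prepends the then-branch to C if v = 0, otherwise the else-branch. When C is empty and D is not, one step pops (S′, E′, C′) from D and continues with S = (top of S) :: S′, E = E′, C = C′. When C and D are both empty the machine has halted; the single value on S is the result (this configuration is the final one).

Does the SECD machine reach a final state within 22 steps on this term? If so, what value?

0. ⟨S=∅; E=∅; C=[(let loop = 2 in ((λx. (x x)) (λx. (x x))))]; D=∅⟩
1. ⟨S=∅; E=∅; C=[2 :: (λloop. ((λx. (x x)) (λx. (x x)))) :: AP]; D=∅⟩
2. ⟨S=[2]; E=∅; C=[(λloop. ((λx. (x x)) (λx. (x x)))) :: AP]; D=∅⟩
3. ⟨S=[clo(λloop. ((λx. (x x)) (λx. (x x))), ∅) :: 2]; E=∅; C=[AP]; D=∅⟩
4. ⟨S=∅; E={loop↦2}; C=[((λx. (x x)) (λx. (x x)))]; D=[(∅, ∅, ∅)]⟩
5. ⟨S=∅; E={loop↦2}; C=[(λx. (x x)) :: (λx. (x x)) :: AP]; D=[(∅, ∅, ∅)]⟩
6. ⟨S=[clo(λx. (x x), {loop↦2})]; E={loop↦2}; C=[(λx. (x x)) :: AP]; D=[(∅, ∅, ∅)]⟩
7. ⟨S=[clo(λx. (x x), {loop↦2}) :: clo(λx. (x x), {loop↦2})]; E={loop↦2}; C=[AP]; D=[(∅, ∅, ∅)]⟩
8. ⟨S=∅; E={x↦clo(λx. (x x), {loop↦2}), loop↦2}; C=[(x x)]; D=[(∅, {loop↦2}, ∅) :: (∅, ∅, ∅)]⟩
9. ⟨S=∅; E={x↦clo(λx. (x x), {loop↦2}), loop↦2}; C=[x :: x :: AP]; D=[(∅, {loop↦2}, ∅) :: (∅, ∅, ∅)]⟩
10. ⟨S=[clo(λx. (x x), {loop↦2})]; E={x↦clo(λx. (x x), {loop↦2}), loop↦2}; C=[x :: AP]; D=[(∅, {loop↦2}, ∅) :: (∅, ∅, ∅)]⟩
11. ⟨S=[clo(λx. (x x), {loop↦2}) :: clo(λx. (x x), {loop↦2})]; E={x↦clo(λx. (x x), {loop↦2}), loop↦2}; C=[AP]; D=[(∅, {loop↦2}, ∅) :: (∅, ∅, ∅)]⟩
12. ⟨S=∅; E={x↦clo(λx. (x x), {loop↦2}), loop↦2}; C=[(x x)]; D=[(∅, {x↦clo(λx. (x x), {loop↦2}), loop↦2}, ∅) :: (∅, {loop↦2}, ∅) :: (∅, ∅, ∅)]⟩
13. ⟨S=∅; E={x↦clo(λx. (x x), {loop↦2}), loop↦2}; C=[x :: x :: AP]; D=[(∅, {x↦clo(λx. (x x), {loop↦2}), loop↦2}, ∅) :: (∅, {loop↦2}, ∅) :: (∅, ∅, ∅)]⟩
14. ⟨S=[clo(λx. (x x), {loop↦2})]; E={x↦clo(λx. (x x), {loop↦2}), loop↦2}; C=[x :: AP]; D=[(∅, {x↦clo(λx. (x x), {loop↦2}), loop↦2}, ∅) :: (∅, {loop↦2}, ∅) :: (∅, ∅, ∅)]⟩
15. ⟨S=[clo(λx. (x x), {loop↦2}) :: clo(λx. (x x), {loop↦2})]; E={x↦clo(λx. (x x), {loop↦2}), loop↦2}; C=[AP]; D=[(∅, {x↦clo(λx. (x x), {loop↦2}), loop↦2}, ∅) :: (∅, {loop↦2}, ∅) :: (∅, ∅, ∅)]⟩
16. ⟨S=∅; E={x↦clo(λx. (x x), {loop↦2}), loop↦2}; C=[(x x)]; D=[(∅, {x↦clo(λx. (x x), {loop↦2}), loop↦2}, ∅) :: (∅, {x↦clo(λx. (x x), {loop↦2}), loop↦2}, ∅) :: (∅, {loop↦2}, ∅) :: (∅, ∅, ∅)]⟩
17. ⟨S=∅; E={x↦clo(λx. (x x), {loop↦2}), loop↦2}; C=[x :: x :: AP]; D=[(∅, {x↦clo(λx. (x x), {loop↦2}), loop↦2}, ∅) :: (∅, {x↦clo(λx. (x x), {loop↦2}), loop↦2}, ∅) :: (∅, {loop↦2}, ∅) :: (∅, ∅, ∅)]⟩
18. ⟨S=[clo(λx. (x x), {loop↦2})]; E={x↦clo(λx. (x x), {loop↦2}), loop↦2}; C=[x :: AP]; D=[(∅, {x↦clo(λx. (x x), {loop↦2}), loop↦2}, ∅) :: (∅, {x↦clo(λx. (x x), {loop↦2}), loop↦2}, ∅) :: (∅, {loop↦2}, ∅) :: (∅, ∅, ∅)]⟩
19. ⟨S=[clo(λx. (x x), {loop↦2}) :: clo(λx. (x x), {loop↦2})]; E={x↦clo(λx. (x x), {loop↦2}), loop↦2}; C=[AP]; D=[(∅, {x↦clo(λx. (x x), {loop↦2}), loop↦2}, ∅) :: (∅, {x↦clo(λx. (x x), {loop↦2}), loop↦2}, ∅) :: (∅, {loop↦2}, ∅) :: (∅, ∅, ∅)]⟩
20. ⟨S=∅; E={x↦clo(λx. (x x), {loop↦2}), loop↦2}; C=[(x x)]; D=[(∅, {x↦clo(λx. (x x), {loop↦2}), loop↦2}, ∅) :: (∅, {x↦clo(λx. (x x), {loop↦2}), loop↦2}, ∅) :: (∅, {x↦clo(λx. (x x), {loop↦2}), loop↦2}, ∅) :: (∅, {loop↦2}, ∅) :: (∅, ∅, ∅)]⟩
21. ⟨S=∅; E={x↦clo(λx. (x x), {loop↦2}), loop↦2}; C=[x :: x :: AP]; D=[(∅, {x↦clo(λx. (x x), {loop↦2}), loop↦2}, ∅) :: (∅, {x↦clo(λx. (x x), {loop↦2}), loop↦2}, ∅) :: (∅, {x↦clo(λx. (x x), {loop↦2}), loop↦2}, ∅) :: (∅, {loop↦2}, ∅) :: (∅, ∅, ∅)]⟩
22. ⟨S=[clo(λx. (x x), {loop↦2})]; E={x↦clo(λx. (x x), {loop↦2}), loop↦2}; C=[x :: AP]; D=[(∅, {x↦clo(λx. (x x), {loop↦2}), loop↦2}, ∅) :: (∅, {x↦clo(λx. (x x), {loop↦2}), loop↦2}, ∅) :: (∅, {x↦clo(λx. (x x), {loop↦2}), loop↦2}, ∅) :: (∅, {loop↦2}, ∅) :: (∅, ∅, ∅)]⟩
→ 22 transitions taken and the configuration is still not final: no result within 22 steps

Answer: DIVERGES (no final state within 22 steps)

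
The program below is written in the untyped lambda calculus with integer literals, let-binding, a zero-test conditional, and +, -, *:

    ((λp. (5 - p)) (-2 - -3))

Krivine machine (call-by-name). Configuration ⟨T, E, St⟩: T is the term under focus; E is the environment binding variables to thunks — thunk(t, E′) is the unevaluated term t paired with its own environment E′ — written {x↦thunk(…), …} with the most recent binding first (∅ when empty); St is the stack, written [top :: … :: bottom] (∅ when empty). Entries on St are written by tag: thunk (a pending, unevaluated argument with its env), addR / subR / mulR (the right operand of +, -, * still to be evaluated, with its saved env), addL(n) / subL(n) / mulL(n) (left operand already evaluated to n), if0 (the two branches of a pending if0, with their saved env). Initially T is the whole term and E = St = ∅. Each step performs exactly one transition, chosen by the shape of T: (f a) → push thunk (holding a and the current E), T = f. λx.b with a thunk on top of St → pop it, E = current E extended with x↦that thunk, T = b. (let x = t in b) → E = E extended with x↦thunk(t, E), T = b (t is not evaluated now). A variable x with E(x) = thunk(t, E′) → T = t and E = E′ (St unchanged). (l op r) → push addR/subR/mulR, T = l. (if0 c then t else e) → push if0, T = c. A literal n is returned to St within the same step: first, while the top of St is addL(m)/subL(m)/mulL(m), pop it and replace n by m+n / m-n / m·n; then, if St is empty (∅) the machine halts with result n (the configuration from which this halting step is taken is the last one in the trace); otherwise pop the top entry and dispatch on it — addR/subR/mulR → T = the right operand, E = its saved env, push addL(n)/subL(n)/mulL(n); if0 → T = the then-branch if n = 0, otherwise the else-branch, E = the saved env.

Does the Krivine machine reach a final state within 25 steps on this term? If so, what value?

Answer: 4

Derivation:
0. <T=((λp. (5 - p)) (-2 - -3)), E=∅, St=∅>
1. <T=(λp. (5 - p)), E=∅, St=[thunk]>
2. <T=(5 - p), E={p↦thunk((-2 - -3), ∅)}, St=∅>
3. <T=5, E={p↦thunk((-2 - -3), ∅)}, St=[subR]>
4. <T=p, E={p↦thunk((-2 - -3), ∅)}, St=[subL(5)]>
5. <T=(-2 - -3), E=∅, St=[subL(5)]>
6. <T=-2, E=∅, St=[subR :: subL(5)]>
7. <T=-3, E=∅, St=[subL(-2) :: subL(5)]>
→ final value 4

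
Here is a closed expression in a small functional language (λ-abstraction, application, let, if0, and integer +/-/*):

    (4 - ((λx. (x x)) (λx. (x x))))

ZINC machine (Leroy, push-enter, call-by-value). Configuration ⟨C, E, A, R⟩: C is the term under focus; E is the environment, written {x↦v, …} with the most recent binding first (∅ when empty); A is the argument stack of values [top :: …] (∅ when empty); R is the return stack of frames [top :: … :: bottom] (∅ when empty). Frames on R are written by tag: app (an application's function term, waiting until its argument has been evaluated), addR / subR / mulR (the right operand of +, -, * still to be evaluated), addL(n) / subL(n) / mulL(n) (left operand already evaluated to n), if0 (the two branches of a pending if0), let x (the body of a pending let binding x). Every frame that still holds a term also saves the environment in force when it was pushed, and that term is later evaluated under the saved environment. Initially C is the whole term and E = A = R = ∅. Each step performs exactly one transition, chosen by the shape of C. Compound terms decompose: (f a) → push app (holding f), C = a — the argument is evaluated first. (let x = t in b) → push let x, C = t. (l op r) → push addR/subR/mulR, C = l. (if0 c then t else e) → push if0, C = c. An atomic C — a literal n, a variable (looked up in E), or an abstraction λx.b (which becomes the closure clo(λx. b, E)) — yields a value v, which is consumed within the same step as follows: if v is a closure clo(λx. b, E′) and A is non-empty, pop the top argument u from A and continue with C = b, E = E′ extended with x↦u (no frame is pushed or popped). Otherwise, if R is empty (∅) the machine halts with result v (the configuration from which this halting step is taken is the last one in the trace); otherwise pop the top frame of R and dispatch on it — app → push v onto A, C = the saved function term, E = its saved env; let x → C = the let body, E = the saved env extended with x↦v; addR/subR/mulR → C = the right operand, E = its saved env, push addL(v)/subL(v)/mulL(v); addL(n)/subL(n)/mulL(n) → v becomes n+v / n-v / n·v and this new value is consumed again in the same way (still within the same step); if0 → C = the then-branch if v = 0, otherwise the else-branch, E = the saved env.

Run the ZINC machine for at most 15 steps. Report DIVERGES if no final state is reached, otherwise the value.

t=0: ⟨C=(4 - ((λx. (x x)) (λx. (x x)))); E=∅; A=∅; R=∅⟩
t=1: ⟨C=4; E=∅; A=∅; R=[subR]⟩
t=2: ⟨C=((λx. (x x)) (λx. (x x))); E=∅; A=∅; R=[subL(4)]⟩
t=3: ⟨C=(λx. (x x)); E=∅; A=∅; R=[app :: subL(4)]⟩
t=4: ⟨C=(λx. (x x)); E=∅; A=[clo(λx. (x x), ∅)]; R=[subL(4)]⟩
t=5: ⟨C=(x x); E={x↦clo(λx. (x x), ∅)}; A=∅; R=[subL(4)]⟩
t=6: ⟨C=x; E={x↦clo(λx. (x x), ∅)}; A=∅; R=[app :: subL(4)]⟩
t=7: ⟨C=x; E={x↦clo(λx. (x x), ∅)}; A=[clo(λx. (x x), ∅)]; R=[subL(4)]⟩
… configuration repeats with period 3 (steps 5–7 recur indefinitely) …

Answer: DIVERGES (no final state within 15 steps)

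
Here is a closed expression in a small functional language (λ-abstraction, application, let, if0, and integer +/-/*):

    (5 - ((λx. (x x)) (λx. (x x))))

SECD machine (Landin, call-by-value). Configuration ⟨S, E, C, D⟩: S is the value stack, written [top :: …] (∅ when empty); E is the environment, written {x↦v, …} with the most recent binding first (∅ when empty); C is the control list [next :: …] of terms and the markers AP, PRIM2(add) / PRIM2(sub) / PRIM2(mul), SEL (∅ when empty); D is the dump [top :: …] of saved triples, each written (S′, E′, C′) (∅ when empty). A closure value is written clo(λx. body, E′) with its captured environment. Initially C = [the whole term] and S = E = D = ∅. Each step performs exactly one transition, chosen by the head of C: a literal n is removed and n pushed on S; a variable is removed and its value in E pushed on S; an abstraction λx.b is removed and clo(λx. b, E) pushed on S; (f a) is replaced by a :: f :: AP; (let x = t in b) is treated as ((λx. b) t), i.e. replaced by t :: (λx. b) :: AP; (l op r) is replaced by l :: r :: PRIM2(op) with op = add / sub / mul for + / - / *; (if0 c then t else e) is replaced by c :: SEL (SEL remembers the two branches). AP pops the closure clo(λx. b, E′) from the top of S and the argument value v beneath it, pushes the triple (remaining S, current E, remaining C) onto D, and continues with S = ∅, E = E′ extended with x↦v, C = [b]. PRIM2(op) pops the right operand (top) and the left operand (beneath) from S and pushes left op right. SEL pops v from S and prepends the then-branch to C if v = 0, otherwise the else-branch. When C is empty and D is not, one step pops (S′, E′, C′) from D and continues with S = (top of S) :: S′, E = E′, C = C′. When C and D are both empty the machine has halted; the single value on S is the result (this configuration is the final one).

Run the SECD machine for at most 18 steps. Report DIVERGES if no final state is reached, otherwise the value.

Answer: DIVERGES (no final state within 18 steps)

Execution trace:
0. ⟨S=∅; E=∅; C=[(5 - ((λx. (x x)) (λx. (x x))))]; D=∅⟩
1. ⟨S=∅; E=∅; C=[5 :: ((λx. (x x)) (λx. (x x))) :: PRIM2(sub)]; D=∅⟩
2. ⟨S=[5]; E=∅; C=[((λx. (x x)) (λx. (x x))) :: PRIM2(sub)]; D=∅⟩
3. ⟨S=[5]; E=∅; C=[(λx. (x x)) :: (λx. (x x)) :: AP :: PRIM2(sub)]; D=∅⟩
4. ⟨S=[clo(λx. (x x), ∅) :: 5]; E=∅; C=[(λx. (x x)) :: AP :: PRIM2(sub)]; D=∅⟩
5. ⟨S=[clo(λx. (x x), ∅) :: clo(λx. (x x), ∅) :: 5]; E=∅; C=[AP :: PRIM2(sub)]; D=∅⟩
6. ⟨S=∅; E={x↦clo(λx. (x x), ∅)}; C=[(x x)]; D=[([5], ∅, [PRIM2(sub)])]⟩
7. ⟨S=∅; E={x↦clo(λx. (x x), ∅)}; C=[x :: x :: AP]; D=[([5], ∅, [PRIM2(sub)])]⟩
8. ⟨S=[clo(λx. (x x), ∅)]; E={x↦clo(λx. (x x), ∅)}; C=[x :: AP]; D=[([5], ∅, [PRIM2(sub)])]⟩
9. ⟨S=[clo(λx. (x x), ∅) :: clo(λx. (x x), ∅)]; E={x↦clo(λx. (x x), ∅)}; C=[AP]; D=[([5], ∅, [PRIM2(sub)])]⟩
10. ⟨S=∅; E={x↦clo(λx. (x x), ∅)}; C=[(x x)]; D=[(∅, {x↦clo(λx. (x x), ∅)}, ∅) :: ([5], ∅, [PRIM2(sub)])]⟩
11. ⟨S=∅; E={x↦clo(λx. (x x), ∅)}; C=[x :: x :: AP]; D=[(∅, {x↦clo(λx. (x x), ∅)}, ∅) :: ([5], ∅, [PRIM2(sub)])]⟩
12. ⟨S=[clo(λx. (x x), ∅)]; E={x↦clo(λx. (x x), ∅)}; C=[x :: AP]; D=[(∅, {x↦clo(λx. (x x), ∅)}, ∅) :: ([5], ∅, [PRIM2(sub)])]⟩
13. ⟨S=[clo(λx. (x x), ∅) :: clo(λx. (x x), ∅)]; E={x↦clo(λx. (x x), ∅)}; C=[AP]; D=[(∅, {x↦clo(λx. (x x), ∅)}, ∅) :: ([5], ∅, [PRIM2(sub)])]⟩
14. ⟨S=∅; E={x↦clo(λx. (x x), ∅)}; C=[(x x)]; D=[(∅, {x↦clo(λx. (x x), ∅)}, ∅) :: (∅, {x↦clo(λx. (x x), ∅)}, ∅) :: ([5], ∅, [PRIM2(sub)])]⟩
15. ⟨S=∅; E={x↦clo(λx. (x x), ∅)}; C=[x :: x :: AP]; D=[(∅, {x↦clo(λx. (x x), ∅)}, ∅) :: (∅, {x↦clo(λx. (x x), ∅)}, ∅) :: ([5], ∅, [PRIM2(sub)])]⟩
16. ⟨S=[clo(λx. (x x), ∅)]; E={x↦clo(λx. (x x), ∅)}; C=[x :: AP]; D=[(∅, {x↦clo(λx. (x x), ∅)}, ∅) :: (∅, {x↦clo(λx. (x x), ∅)}, ∅) :: ([5], ∅, [PRIM2(sub)])]⟩
17. ⟨S=[clo(λx. (x x), ∅) :: clo(λx. (x x), ∅)]; E={x↦clo(λx. (x x), ∅)}; C=[AP]; D=[(∅, {x↦clo(λx. (x x), ∅)}, ∅) :: (∅, {x↦clo(λx. (x x), ∅)}, ∅) :: ([5], ∅, [PRIM2(sub)])]⟩
18. ⟨S=∅; E={x↦clo(λx. (x x), ∅)}; C=[(x x)]; D=[(∅, {x↦clo(λx. (x x), ∅)}, ∅) :: (∅, {x↦clo(λx. (x x), ∅)}, ∅) :: (∅, {x↦clo(λx. (x x), ∅)}, ∅) :: ([5], ∅, [PRIM2(sub)])]⟩
→ 18 transitions taken and the configuration is still not final: no result within 18 steps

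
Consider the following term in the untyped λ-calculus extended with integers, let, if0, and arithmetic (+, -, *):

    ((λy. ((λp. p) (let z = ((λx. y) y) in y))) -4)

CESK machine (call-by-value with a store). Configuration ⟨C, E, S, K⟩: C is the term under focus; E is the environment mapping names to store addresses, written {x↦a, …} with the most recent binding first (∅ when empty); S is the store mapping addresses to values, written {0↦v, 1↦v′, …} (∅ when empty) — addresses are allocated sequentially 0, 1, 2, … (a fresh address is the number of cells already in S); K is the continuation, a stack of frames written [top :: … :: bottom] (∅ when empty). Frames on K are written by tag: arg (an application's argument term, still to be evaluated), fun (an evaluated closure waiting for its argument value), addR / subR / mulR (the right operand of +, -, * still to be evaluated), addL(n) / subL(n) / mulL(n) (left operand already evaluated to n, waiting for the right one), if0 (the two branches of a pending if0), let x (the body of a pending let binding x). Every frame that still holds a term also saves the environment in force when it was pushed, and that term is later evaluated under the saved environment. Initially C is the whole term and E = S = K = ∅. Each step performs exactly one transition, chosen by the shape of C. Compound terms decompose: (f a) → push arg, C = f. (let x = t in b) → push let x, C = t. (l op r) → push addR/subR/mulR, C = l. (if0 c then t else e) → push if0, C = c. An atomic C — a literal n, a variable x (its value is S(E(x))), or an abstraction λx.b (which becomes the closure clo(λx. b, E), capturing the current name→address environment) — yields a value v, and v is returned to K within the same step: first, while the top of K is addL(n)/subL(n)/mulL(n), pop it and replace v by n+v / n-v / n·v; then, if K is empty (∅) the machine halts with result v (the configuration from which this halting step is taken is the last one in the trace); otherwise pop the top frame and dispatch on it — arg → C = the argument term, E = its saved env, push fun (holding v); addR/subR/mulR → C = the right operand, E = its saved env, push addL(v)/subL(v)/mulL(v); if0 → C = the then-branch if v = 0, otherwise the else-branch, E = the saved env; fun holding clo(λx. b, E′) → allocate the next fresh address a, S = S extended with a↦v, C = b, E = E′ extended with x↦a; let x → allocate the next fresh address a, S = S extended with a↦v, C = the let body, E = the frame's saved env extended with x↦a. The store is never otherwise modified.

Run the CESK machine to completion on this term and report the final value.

Answer: -4

Execution trace:
0. ⟨C=((λy. ((λp. p) (let z = ((λx. y) y) in y))) -4); E=∅; S=∅; K=∅⟩
1. ⟨C=(λy. ((λp. p) (let z = ((λx. y) y) in y))); E=∅; S=∅; K=[arg]⟩
2. ⟨C=-4; E=∅; S=∅; K=[fun]⟩
3. ⟨C=((λp. p) (let z = ((λx. y) y) in y)); E={y↦0}; S={0↦-4}; K=∅⟩
4. ⟨C=(λp. p); E={y↦0}; S={0↦-4}; K=[arg]⟩
5. ⟨C=(let z = ((λx. y) y) in y); E={y↦0}; S={0↦-4}; K=[fun]⟩
6. ⟨C=((λx. y) y); E={y↦0}; S={0↦-4}; K=[let z :: fun]⟩
7. ⟨C=(λx. y); E={y↦0}; S={0↦-4}; K=[arg :: let z :: fun]⟩
8. ⟨C=y; E={y↦0}; S={0↦-4}; K=[fun :: let z :: fun]⟩
9. ⟨C=y; E={x↦1, y↦0}; S={0↦-4, 1↦-4}; K=[let z :: fun]⟩
10. ⟨C=y; E={z↦2, y↦0}; S={0↦-4, 1↦-4, 2↦-4}; K=[fun]⟩
11. ⟨C=p; E={p↦3, y↦0}; S={0↦-4, 1↦-4, 2↦-4, 3↦-4}; K=∅⟩
→ final value -4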